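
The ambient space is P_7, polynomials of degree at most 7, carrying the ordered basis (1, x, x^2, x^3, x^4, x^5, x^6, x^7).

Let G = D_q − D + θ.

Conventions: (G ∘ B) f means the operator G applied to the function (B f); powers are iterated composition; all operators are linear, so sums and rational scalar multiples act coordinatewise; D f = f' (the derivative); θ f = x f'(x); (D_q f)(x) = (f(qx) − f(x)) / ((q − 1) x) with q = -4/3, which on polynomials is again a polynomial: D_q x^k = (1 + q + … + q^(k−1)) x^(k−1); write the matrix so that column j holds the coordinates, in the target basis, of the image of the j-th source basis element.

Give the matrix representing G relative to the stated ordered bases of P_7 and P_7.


image of 1: 0
image of x: x
image of x^2: 2x^2 - (7/3)x
image of x^3: 3x^3 - (14/9)x^2
image of x^4: 4x^4 - (133/27)x^3
image of x^5: 5x^5 - (224/81)x^4
image of x^6: 6x^6 - (1939/243)x^5
image of x^7: 7x^7 - (2450/729)x^6
each image's coordinates form column j of the matrix

the matrix is [[0, 0, 0, 0, 0, 0, 0, 0]; [0, 1, -7/3, 0, 0, 0, 0, 0]; [0, 0, 2, -14/9, 0, 0, 0, 0]; [0, 0, 0, 3, -133/27, 0, 0, 0]; [0, 0, 0, 0, 4, -224/81, 0, 0]; [0, 0, 0, 0, 0, 5, -1939/243, 0]; [0, 0, 0, 0, 0, 0, 6, -2450/729]; [0, 0, 0, 0, 0, 0, 0, 7]] (rows listed top to bottom)


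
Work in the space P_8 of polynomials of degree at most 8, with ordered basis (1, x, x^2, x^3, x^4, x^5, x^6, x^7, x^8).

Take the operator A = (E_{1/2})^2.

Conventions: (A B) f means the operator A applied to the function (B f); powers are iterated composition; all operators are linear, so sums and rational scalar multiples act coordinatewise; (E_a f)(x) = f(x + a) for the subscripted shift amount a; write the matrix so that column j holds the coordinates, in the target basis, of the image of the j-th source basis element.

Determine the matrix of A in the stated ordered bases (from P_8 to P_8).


the matrix is [[1, 1, 1, 1, 1, 1, 1, 1, 1]; [0, 1, 2, 3, 4, 5, 6, 7, 8]; [0, 0, 1, 3, 6, 10, 15, 21, 28]; [0, 0, 0, 1, 4, 10, 20, 35, 56]; [0, 0, 0, 0, 1, 5, 15, 35, 70]; [0, 0, 0, 0, 0, 1, 6, 21, 56]; [0, 0, 0, 0, 0, 0, 1, 7, 28]; [0, 0, 0, 0, 0, 0, 0, 1, 8]; [0, 0, 0, 0, 0, 0, 0, 0, 1]] (rows listed top to bottom)

image of 1: 1
image of x: x + 1
image of x^2: x^2 + 2x + 1
image of x^3: x^3 + 3x^2 + 3x + 1
image of x^4: x^4 + 4x^3 + 6x^2 + 4x + 1
image of x^5: x^5 + 5x^4 + 10x^3 + 10x^2 + 5x + 1
image of x^6: x^6 + 6x^5 + 15x^4 + 20x^3 + 15x^2 + 6x + 1
image of x^7: x^7 + 7x^6 + 21x^5 + 35x^4 + 35x^3 + 21x^2 + 7x + 1
image of x^8: x^8 + 8x^7 + 28x^6 + 56x^5 + 70x^4 + 56x^3 + 28x^2 + 8x + 1
each image's coordinates form column j of the matrix


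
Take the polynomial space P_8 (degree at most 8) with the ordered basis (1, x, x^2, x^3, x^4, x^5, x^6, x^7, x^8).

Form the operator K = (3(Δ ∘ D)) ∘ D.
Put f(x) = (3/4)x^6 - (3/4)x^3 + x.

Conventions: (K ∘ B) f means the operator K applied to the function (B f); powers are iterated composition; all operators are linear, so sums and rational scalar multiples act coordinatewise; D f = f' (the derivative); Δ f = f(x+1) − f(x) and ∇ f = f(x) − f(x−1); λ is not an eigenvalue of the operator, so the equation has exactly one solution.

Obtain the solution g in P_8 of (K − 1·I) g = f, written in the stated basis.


write g with unknown coordinates in the stated basis and equate coefficients in (K − 1·I) g = f
solving from the highest basis element down gives g = -(3/4)x^6 - (1077/4)x^3 - 405x^2 - 271x - 4914
check: K g = -270x^3 - 405x^2 - 270x - 4914
so K g − 1·g = (3/4)x^6 - (3/4)x^3 + x = f ✓

the image equals g(x) = -(3/4)x^6 - (1077/4)x^3 - 405x^2 - 271x - 4914


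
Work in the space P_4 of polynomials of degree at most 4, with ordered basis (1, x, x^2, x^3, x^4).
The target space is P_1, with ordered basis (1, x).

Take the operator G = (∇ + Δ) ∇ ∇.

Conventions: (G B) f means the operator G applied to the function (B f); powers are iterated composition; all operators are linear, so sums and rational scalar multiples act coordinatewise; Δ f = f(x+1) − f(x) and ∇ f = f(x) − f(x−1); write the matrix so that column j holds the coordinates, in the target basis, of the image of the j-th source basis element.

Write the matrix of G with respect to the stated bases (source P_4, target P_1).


the matrix is [[0, 0, 0, 12, -48]; [0, 0, 0, 0, 48]] (rows listed top to bottom)

image of 1: 0
image of x: 0
image of x^2: 0
image of x^3: 12
image of x^4: 48x - 48
each image's coordinates form column j of the matrix


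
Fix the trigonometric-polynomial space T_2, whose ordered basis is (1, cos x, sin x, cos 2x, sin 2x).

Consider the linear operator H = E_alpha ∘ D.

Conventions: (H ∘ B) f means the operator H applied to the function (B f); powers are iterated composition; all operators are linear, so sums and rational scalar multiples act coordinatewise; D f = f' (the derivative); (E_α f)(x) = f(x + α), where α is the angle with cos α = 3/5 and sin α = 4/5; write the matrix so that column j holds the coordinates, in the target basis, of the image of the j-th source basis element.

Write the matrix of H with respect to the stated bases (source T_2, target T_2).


the matrix is [[0, 0, 0, 0, 0]; [0, -4/5, 3/5, 0, 0]; [0, -3/5, -4/5, 0, 0]; [0, 0, 0, -48/25, -14/25]; [0, 0, 0, 14/25, -48/25]] (rows listed top to bottom)

image of 1: 0
image of cos x: -(4/5)cos x - (3/5)sin x
image of sin x: (3/5)cos x - (4/5)sin x
image of cos 2x: -(48/25)cos 2x + (14/25)sin 2x
image of sin 2x: -(14/25)cos 2x - (48/25)sin 2x
each image's coordinates form column j of the matrix


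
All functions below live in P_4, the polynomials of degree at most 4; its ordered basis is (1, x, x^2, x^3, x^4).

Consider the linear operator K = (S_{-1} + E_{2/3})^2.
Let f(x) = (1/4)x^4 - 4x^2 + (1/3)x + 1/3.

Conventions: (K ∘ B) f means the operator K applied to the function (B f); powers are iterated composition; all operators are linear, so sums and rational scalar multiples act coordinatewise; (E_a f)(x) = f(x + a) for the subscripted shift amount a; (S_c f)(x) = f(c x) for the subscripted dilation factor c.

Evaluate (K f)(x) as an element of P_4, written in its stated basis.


S_{-1} f = (1/4)x^4 - 4x^2 - (1/3)x + 1/3
E_{2/3} f = (1/4)x^4 + (2/3)x^3 - (10/3)x^2 - (127/27)x - 95/81
(S_{-1} + E_{2/3}) f = (1/2)x^4 + (2/3)x^3 - (22/3)x^2 - (136/27)x - 68/81
S_{-1} (S_{-1} + E_{2/3}) f = (1/2)x^4 - (2/3)x^3 - (22/3)x^2 + (136/27)x - 68/81
E_{2/3} (S_{-1} + E_{2/3}) f = (1/2)x^4 + 2x^3 - (14/3)x^2 - (40/3)x - 580/81
(S_{-1} + E_{2/3}) (S_{-1} + E_{2/3}) f = x^4 + (4/3)x^3 - 12x^2 - (224/27)x - 8

the result is g(x) = x^4 + (4/3)x^3 - 12x^2 - (224/27)x - 8


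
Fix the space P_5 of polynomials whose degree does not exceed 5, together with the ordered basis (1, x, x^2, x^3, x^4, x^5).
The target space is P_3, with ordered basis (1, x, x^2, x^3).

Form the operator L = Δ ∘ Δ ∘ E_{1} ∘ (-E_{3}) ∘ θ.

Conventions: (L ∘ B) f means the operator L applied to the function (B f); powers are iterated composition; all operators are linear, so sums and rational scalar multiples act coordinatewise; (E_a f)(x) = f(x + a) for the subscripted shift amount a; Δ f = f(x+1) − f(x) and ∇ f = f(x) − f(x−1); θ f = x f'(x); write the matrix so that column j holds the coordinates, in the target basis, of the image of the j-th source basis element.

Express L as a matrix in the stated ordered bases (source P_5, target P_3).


the matrix is [[0, 0, -4, -90, -1208, -12750]; [0, 0, 0, -18, -480, -7550]; [0, 0, 0, 0, -48, -1500]; [0, 0, 0, 0, 0, -100]] (rows listed top to bottom)

image of 1: 0
image of x: 0
image of x^2: -4
image of x^3: -18x - 90
image of x^4: -48x^2 - 480x - 1208
image of x^5: -100x^3 - 1500x^2 - 7550x - 12750
each image's coordinates form column j of the matrix


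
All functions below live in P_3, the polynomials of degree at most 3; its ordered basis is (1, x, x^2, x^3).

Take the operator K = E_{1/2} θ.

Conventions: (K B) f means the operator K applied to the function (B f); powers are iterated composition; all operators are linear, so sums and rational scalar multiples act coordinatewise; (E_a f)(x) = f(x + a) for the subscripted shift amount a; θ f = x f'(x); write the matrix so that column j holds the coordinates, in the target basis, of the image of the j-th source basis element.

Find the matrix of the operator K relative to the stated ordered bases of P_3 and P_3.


image of 1: 0
image of x: x + 1/2
image of x^2: 2x^2 + 2x + 1/2
image of x^3: 3x^3 + (9/2)x^2 + (9/4)x + 3/8
each image's coordinates form column j of the matrix

the matrix is [[0, 1/2, 1/2, 3/8]; [0, 1, 2, 9/4]; [0, 0, 2, 9/2]; [0, 0, 0, 3]] (rows listed top to bottom)


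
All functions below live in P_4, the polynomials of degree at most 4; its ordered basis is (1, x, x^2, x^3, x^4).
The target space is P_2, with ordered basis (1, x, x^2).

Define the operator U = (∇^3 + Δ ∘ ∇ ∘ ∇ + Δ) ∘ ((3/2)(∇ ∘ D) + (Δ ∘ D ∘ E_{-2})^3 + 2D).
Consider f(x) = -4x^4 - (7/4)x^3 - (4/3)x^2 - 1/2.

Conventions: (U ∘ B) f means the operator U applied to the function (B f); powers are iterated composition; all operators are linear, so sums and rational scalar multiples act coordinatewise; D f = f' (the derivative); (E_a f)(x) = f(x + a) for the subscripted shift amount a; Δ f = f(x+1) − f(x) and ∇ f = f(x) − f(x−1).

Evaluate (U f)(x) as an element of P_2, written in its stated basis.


D f = -16x^3 - (21/4)x^2 - (8/3)x
∇ D f = -48x^2 + (75/2)x - 161/12
((3/2)(∇ ∘ D)) f = -72x^2 + (225/4)x - 161/8
E_{-2} f = -4x^4 + (121/4)x^3 - (521/6)x^2 + (337/3)x - 335/6
D E_{-2} f = -16x^3 + (363/4)x^2 - (521/3)x + 337/3
Δ D E_{-2} f = -48x^2 + (267/2)x - 1187/12
E_{-2} (Δ ∘ D ∘ E_{-2}) f = -48x^2 + (651/2)x - 6695/12
D E_{-2} (Δ ∘ D ∘ E_{-2}) f = -96x + 651/2
Δ D E_{-2} (Δ ∘ D ∘ E_{-2}) f = -96
E_{-2} (Δ ∘ D ∘ E_{-2}) (Δ ∘ D ∘ E_{-2}) f = -96
D E_{-2} (Δ ∘ D ∘ E_{-2}) (Δ ∘ D ∘ E_{-2}) f = 0
Δ D E_{-2} (Δ ∘ D ∘ E_{-2}) (Δ ∘ D ∘ E_{-2}) f = 0
D f = -16x^3 - (21/4)x^2 - (8/3)x
(2D) f = -32x^3 - (21/2)x^2 - (16/3)x
((3/2)(∇ ∘ D) + (Δ ∘ D ∘ E_{-2})^3 + 2D) f = -32x^3 - (165/2)x^2 + (611/12)x - 161/8
∇ ((3/2)(∇ ∘ D) + (Δ ∘ D ∘ E_{-2})^3 + 2D) f = -96x^2 - 69x + 1217/12
∇ ∇ ((3/2)(∇ ∘ D) + (Δ ∘ D ∘ E_{-2})^3 + 2D) f = -192x + 27
∇ ∇ ∇ ((3/2)(∇ ∘ D) + (Δ ∘ D ∘ E_{-2})^3 + 2D) f = -192
∇ ((3/2)(∇ ∘ D) + (Δ ∘ D ∘ E_{-2})^3 + 2D) f = -96x^2 - 69x + 1217/12
∇ ∇ ((3/2)(∇ ∘ D) + (Δ ∘ D ∘ E_{-2})^3 + 2D) f = -192x + 27
Δ ∇ ∇ ((3/2)(∇ ∘ D) + (Δ ∘ D ∘ E_{-2})^3 + 2D) f = -192
Δ ((3/2)(∇ ∘ D) + (Δ ∘ D ∘ E_{-2})^3 + 2D) f = -96x^2 - 261x - 763/12
(∇^3 + Δ ∘ ∇ ∘ ∇ + Δ) ((3/2)(∇ ∘ D) + (Δ ∘ D ∘ E_{-2})^3 + 2D) f = -96x^2 - 261x - 5371/12

g(x) = -96x^2 - 261x - 5371/12


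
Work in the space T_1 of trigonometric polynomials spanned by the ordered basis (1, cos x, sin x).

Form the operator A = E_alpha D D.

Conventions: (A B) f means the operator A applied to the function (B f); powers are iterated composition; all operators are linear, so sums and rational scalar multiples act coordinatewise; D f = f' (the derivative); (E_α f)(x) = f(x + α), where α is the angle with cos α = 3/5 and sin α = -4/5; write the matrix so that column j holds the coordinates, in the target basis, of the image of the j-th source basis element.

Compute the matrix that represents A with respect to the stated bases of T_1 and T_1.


the matrix is [[0, 0, 0]; [0, -3/5, 4/5]; [0, -4/5, -3/5]] (rows listed top to bottom)

image of 1: 0
image of cos x: -(3/5)cos x - (4/5)sin x
image of sin x: (4/5)cos x - (3/5)sin x
each image's coordinates form column j of the matrix


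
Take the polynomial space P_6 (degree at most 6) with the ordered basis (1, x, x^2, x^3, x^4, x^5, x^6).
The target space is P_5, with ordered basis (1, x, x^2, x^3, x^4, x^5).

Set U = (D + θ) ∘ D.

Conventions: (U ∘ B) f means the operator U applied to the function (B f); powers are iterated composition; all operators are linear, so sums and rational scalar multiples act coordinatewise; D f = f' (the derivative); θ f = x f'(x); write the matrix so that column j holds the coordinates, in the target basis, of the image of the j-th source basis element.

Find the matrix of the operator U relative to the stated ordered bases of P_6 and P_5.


the matrix is [[0, 0, 2, 0, 0, 0, 0]; [0, 0, 2, 6, 0, 0, 0]; [0, 0, 0, 6, 12, 0, 0]; [0, 0, 0, 0, 12, 20, 0]; [0, 0, 0, 0, 0, 20, 30]; [0, 0, 0, 0, 0, 0, 30]] (rows listed top to bottom)

image of 1: 0
image of x: 0
image of x^2: 2x + 2
image of x^3: 6x^2 + 6x
image of x^4: 12x^3 + 12x^2
image of x^5: 20x^4 + 20x^3
image of x^6: 30x^5 + 30x^4
each image's coordinates form column j of the matrix


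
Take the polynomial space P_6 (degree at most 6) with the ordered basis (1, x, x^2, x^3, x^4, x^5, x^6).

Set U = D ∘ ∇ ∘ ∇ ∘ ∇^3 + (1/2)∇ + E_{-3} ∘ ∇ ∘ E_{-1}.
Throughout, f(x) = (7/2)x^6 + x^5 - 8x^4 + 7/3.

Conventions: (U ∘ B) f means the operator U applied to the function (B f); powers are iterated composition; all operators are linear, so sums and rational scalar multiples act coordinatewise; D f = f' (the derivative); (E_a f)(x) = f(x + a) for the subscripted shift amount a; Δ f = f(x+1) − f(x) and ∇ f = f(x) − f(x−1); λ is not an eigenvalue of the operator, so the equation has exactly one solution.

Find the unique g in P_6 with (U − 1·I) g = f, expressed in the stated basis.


write g with unknown coordinates in the stated basis and equate coefficients in (U − 1·I) g = f
solving from the highest basis element down gives g = -(7/2)x^6 - (65/2)x^5 + 263x^4 + (721/2)x^3 - (27915/2)x^2 + (56927/2)x + 837791/12
check: U g = -(63/2)x^5 + 255x^4 + (721/2)x^3 - (27915/2)x^2 + (56927/2)x + 279273/4
so U g − 1·g = (7/2)x^6 + x^5 - 8x^4 + 7/3 = f ✓

g(x) = -(7/2)x^6 - (65/2)x^5 + 263x^4 + (721/2)x^3 - (27915/2)x^2 + (56927/2)x + 837791/12


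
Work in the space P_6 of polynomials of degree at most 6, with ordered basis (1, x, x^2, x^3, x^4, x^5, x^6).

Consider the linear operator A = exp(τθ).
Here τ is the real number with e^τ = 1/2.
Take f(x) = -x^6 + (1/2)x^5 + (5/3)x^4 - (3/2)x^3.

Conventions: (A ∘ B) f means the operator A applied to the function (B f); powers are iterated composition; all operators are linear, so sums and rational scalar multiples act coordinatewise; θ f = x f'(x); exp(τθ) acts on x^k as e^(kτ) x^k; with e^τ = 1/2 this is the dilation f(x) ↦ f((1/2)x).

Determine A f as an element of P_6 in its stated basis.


exp(τθ) x^k = e^(kτ) x^k; with e^τ = 1/2 this sends x^k to (1/2)^k x^k
x^3 ↦ 1/8 x^3
x^4 ↦ 1/16 x^4
x^5 ↦ 1/32 x^5
x^6 ↦ 1/64 x^6
applying this coordinatewise to f: exp(τθ) f = -(1/64)x^6 + (1/64)x^5 + (5/48)x^4 - (3/16)x^3

g(x) = -(1/64)x^6 + (1/64)x^5 + (5/48)x^4 - (3/16)x^3


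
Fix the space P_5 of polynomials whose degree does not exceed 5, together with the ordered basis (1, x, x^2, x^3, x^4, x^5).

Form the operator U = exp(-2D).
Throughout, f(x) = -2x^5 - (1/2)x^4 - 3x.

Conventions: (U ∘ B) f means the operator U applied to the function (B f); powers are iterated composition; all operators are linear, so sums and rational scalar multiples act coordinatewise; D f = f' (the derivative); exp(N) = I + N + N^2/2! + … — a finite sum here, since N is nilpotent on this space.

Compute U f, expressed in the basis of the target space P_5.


the result is g(x) = -2x^5 + (39/2)x^4 - 76x^3 + 148x^2 - 147x + 62

order-1 term: 20x^4 + 4x^3 + 6
order-2 term: -80x^3 - 12x^2
order-3 term: 160x^2 + 16x
order-4 term: -160x - 8
order-5 term: 64
the series for exp(-2D) f terminates at order 5
exp(-2D) f = -2x^5 + (39/2)x^4 - 76x^3 + 148x^2 - 147x + 62


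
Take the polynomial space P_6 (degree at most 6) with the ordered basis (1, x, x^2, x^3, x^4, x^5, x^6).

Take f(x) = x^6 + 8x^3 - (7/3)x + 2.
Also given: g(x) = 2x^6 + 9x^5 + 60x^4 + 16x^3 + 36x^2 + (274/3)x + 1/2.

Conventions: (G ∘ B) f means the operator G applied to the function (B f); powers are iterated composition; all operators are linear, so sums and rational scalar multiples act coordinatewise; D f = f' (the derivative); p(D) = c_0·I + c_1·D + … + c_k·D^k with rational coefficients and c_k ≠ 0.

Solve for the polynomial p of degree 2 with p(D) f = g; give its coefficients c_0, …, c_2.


D^0 f = x^6 + 8x^3 - (7/3)x + 2
D^1 f = 6x^5 + 24x^2 - 7/3
D^2 f = 30x^4 + 48x
matching coefficients of g against c_0 f + c_1 Df + … from the top degree down determines the c_i
solution: c_0 = 2, c_1 = 3/2, c_2 = 2

p(D) = 2·I + (3/2)·D + 2·D^2, i.e. c_0 = 2, c_1 = 3/2, c_2 = 2


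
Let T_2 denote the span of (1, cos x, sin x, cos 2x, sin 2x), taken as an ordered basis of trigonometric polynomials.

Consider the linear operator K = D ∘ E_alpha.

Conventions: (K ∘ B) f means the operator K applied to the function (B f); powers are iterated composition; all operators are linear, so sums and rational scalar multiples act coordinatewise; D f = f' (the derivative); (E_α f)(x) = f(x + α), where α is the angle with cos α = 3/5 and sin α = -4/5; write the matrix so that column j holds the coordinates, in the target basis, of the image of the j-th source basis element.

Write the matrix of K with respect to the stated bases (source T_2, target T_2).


image of 1: 0
image of cos x: (4/5)cos x - (3/5)sin x
image of sin x: (3/5)cos x + (4/5)sin x
image of cos 2x: (48/25)cos 2x + (14/25)sin 2x
image of sin 2x: -(14/25)cos 2x + (48/25)sin 2x
each image's coordinates form column j of the matrix

the matrix is [[0, 0, 0, 0, 0]; [0, 4/5, 3/5, 0, 0]; [0, -3/5, 4/5, 0, 0]; [0, 0, 0, 48/25, -14/25]; [0, 0, 0, 14/25, 48/25]] (rows listed top to bottom)


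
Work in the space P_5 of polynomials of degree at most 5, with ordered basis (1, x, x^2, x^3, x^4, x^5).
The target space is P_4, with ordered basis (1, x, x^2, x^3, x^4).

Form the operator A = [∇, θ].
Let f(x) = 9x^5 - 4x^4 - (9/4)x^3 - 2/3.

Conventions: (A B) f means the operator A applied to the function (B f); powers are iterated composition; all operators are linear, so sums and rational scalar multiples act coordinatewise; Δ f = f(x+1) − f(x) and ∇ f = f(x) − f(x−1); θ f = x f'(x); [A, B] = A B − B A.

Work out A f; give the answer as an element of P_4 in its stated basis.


θ f = 45x^5 - 16x^4 - (27/4)x^3
∇ θ f = 225x^4 - 514x^3 + (2103/4)x^2 - (1075/4)x + 217/4
∇ f = 45x^4 - 106x^3 + (429/4)x^2 - (217/4)x + 43/4
θ ∇ f = 180x^4 - 318x^3 + (429/2)x^2 - (217/4)x
[∇, θ] f = 45x^4 - 196x^3 + (1245/4)x^2 - (429/2)x + 217/4

the result is g(x) = 45x^4 - 196x^3 + (1245/4)x^2 - (429/2)x + 217/4


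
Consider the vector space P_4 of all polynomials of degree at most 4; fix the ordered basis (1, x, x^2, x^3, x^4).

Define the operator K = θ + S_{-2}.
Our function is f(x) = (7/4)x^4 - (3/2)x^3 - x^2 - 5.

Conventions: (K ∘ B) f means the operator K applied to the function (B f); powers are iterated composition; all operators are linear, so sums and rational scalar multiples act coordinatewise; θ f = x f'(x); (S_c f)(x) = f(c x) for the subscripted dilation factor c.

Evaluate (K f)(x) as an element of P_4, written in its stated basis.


θ f = 7x^4 - (9/2)x^3 - 2x^2
S_{-2} f = 28x^4 + 12x^3 - 4x^2 - 5
(θ + S_{-2}) f = 35x^4 + (15/2)x^3 - 6x^2 - 5

the image equals g(x) = 35x^4 + (15/2)x^3 - 6x^2 - 5


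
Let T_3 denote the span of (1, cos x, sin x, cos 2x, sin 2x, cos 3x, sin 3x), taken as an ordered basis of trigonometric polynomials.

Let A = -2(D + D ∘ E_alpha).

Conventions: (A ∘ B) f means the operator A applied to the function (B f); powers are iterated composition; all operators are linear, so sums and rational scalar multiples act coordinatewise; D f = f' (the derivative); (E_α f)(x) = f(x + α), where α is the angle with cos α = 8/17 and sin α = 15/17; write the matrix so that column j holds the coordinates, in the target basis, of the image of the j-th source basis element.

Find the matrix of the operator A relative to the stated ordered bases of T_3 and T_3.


the matrix is [[0, 0, 0, 0, 0, 0, 0]; [0, 30/17, -50/17, 0, 0, 0, 0]; [0, 50/17, 30/17, 0, 0, 0, 0]; [0, 0, 0, 960/289, -512/289, 0, 0]; [0, 0, 0, 512/289, 960/289, 0, 0]; [0, 0, 0, 0, 0, -2970/4913, -150/4913]; [0, 0, 0, 0, 0, 150/4913, -2970/4913]] (rows listed top to bottom)

image of 1: 0
image of cos x: (30/17)cos x + (50/17)sin x
image of sin x: -(50/17)cos x + (30/17)sin x
image of cos 2x: (960/289)cos 2x + (512/289)sin 2x
image of sin 2x: -(512/289)cos 2x + (960/289)sin 2x
image of cos 3x: -(2970/4913)cos 3x + (150/4913)sin 3x
image of sin 3x: -(150/4913)cos 3x - (2970/4913)sin 3x
each image's coordinates form column j of the matrix


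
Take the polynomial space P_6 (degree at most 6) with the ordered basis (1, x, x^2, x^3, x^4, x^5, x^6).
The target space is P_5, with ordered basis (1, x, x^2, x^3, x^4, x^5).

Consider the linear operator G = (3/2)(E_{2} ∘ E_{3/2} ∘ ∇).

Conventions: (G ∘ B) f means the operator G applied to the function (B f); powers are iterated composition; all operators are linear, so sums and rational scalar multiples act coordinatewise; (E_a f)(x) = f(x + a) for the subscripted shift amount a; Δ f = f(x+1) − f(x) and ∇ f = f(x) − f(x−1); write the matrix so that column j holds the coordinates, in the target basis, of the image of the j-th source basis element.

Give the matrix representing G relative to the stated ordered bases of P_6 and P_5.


image of 1: 0
image of x: 3/2
image of x^2: 3x + 9
image of x^3: (9/2)x^2 + 27x + 327/8
image of x^4: 6x^3 + 54x^2 + (327/2)x + 333/2
image of x^5: (15/2)x^4 + 90x^3 + (1635/4)x^2 + (1665/2)x + 20523/32
image of x^6: 9x^5 + 135x^4 + (1635/2)x^3 + (4995/2)x^2 + (61569/16)x + 38259/16
each image's coordinates form column j of the matrix

the matrix is [[0, 3/2, 9, 327/8, 333/2, 20523/32, 38259/16]; [0, 0, 3, 27, 327/2, 1665/2, 61569/16]; [0, 0, 0, 9/2, 54, 1635/4, 4995/2]; [0, 0, 0, 0, 6, 90, 1635/2]; [0, 0, 0, 0, 0, 15/2, 135]; [0, 0, 0, 0, 0, 0, 9]] (rows listed top to bottom)


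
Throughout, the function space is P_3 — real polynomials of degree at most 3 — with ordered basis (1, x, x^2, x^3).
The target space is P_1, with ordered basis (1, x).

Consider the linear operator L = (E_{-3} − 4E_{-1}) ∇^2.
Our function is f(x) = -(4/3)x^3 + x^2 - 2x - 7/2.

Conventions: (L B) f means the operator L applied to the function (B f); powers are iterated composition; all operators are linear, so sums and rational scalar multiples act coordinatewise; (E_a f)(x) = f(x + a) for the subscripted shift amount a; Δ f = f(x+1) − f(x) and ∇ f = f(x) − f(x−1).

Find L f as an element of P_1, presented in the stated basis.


g(x) = 24x - 38

∇ f = -4x^2 + 6x - 13/3
∇ ∇ f = -8x + 10
E_{-3} ∇^2 f = -8x + 34
E_{-1} ∇^2 f = -8x + 18
(-4E_{-1}) ∇^2 f = 32x - 72
(E_{-3} − 4E_{-1}) ∇^2 f = 24x - 38


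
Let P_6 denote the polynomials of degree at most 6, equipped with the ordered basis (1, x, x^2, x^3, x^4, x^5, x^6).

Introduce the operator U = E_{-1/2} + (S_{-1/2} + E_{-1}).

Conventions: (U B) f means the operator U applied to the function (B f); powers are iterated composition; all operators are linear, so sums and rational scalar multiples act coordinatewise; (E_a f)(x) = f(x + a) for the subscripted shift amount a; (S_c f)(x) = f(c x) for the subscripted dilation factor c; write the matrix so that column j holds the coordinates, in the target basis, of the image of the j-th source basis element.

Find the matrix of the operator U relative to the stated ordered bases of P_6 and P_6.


image of 1: 3
image of x: (3/2)x - 3/2
image of x^2: (9/4)x^2 - 3x + 5/4
image of x^3: (15/8)x^3 - (9/2)x^2 + (15/4)x - 9/8
image of x^4: (33/16)x^4 - 6x^3 + (15/2)x^2 - (9/2)x + 17/16
image of x^5: (63/32)x^5 - (15/2)x^4 + (25/2)x^3 - (45/4)x^2 + (85/16)x - 33/32
image of x^6: (129/64)x^6 - 9x^5 + (75/4)x^4 - (45/2)x^3 + (255/16)x^2 - (99/16)x + 65/64
each image's coordinates form column j of the matrix

the matrix is [[3, -3/2, 5/4, -9/8, 17/16, -33/32, 65/64]; [0, 3/2, -3, 15/4, -9/2, 85/16, -99/16]; [0, 0, 9/4, -9/2, 15/2, -45/4, 255/16]; [0, 0, 0, 15/8, -6, 25/2, -45/2]; [0, 0, 0, 0, 33/16, -15/2, 75/4]; [0, 0, 0, 0, 0, 63/32, -9]; [0, 0, 0, 0, 0, 0, 129/64]] (rows listed top to bottom)


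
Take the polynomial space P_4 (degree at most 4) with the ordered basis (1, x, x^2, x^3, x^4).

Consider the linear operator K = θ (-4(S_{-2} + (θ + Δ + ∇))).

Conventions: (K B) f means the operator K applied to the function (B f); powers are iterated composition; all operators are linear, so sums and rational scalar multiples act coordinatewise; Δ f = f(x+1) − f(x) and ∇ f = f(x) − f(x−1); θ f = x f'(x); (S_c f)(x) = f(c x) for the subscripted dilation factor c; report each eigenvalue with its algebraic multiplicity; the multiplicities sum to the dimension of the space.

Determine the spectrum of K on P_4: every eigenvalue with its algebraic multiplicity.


image of 1: 0
image of x: 4x
image of x^2: -48x^2 - 16x
image of x^3: 60x^3 - 48x^2
image of x^4: -320x^4 - 96x^3 - 32x
the matrix is upper triangular; its diagonal is (0, 4, -48, 60, -320)
for a triangular matrix the eigenvalues are the diagonal entries, with algebraic multiplicity their repetition count

λ = -320 (multiplicity 1), λ = -48 (multiplicity 1), λ = 0 (multiplicity 1), λ = 4 (multiplicity 1), λ = 60 (multiplicity 1)


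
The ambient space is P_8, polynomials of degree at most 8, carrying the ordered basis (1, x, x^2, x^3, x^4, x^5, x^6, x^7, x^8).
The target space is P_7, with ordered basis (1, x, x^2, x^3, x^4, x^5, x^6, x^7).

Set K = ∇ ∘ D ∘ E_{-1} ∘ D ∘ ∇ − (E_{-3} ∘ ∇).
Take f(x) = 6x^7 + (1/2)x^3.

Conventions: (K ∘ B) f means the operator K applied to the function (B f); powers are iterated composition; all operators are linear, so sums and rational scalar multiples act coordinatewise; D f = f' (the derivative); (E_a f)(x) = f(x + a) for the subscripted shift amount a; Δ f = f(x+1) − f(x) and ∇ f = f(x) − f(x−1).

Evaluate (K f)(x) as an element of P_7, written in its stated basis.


g(x) = -42x^6 + 882x^5 - 7770x^4 + 41790x^3 - (257295/2)x^2 + (408849/2)x - 261121/2

∇ f = 42x^6 - 126x^5 + 210x^4 - 210x^3 + (255/2)x^2 - (87/2)x + 13/2
D ∇ f = 252x^5 - 630x^4 + 840x^3 - 630x^2 + 255x - 87/2
E_{-1} D ∇ f = 252x^5 - 1890x^4 + 5880x^3 - 9450x^2 + 7815x - 5301/2
D E_{-1} D ∇ f = 1260x^4 - 7560x^3 + 17640x^2 - 18900x + 7815
∇ D E_{-1} D ∇ f = 5040x^3 - 30240x^2 + 63000x - 45360
∇ f = 42x^6 - 126x^5 + 210x^4 - 210x^3 + (255/2)x^2 - (87/2)x + 13/2
E_{-3} ∇ f = 42x^6 - 882x^5 + 7770x^4 - 36750x^3 + (196815/2)x^2 - (282849/2)x + 170401/2
(-(E_{-3} ∘ ∇)) f = -42x^6 + 882x^5 - 7770x^4 + 36750x^3 - (196815/2)x^2 + (282849/2)x - 170401/2
(∇ ∘ D ∘ E_{-1} ∘ D ∘ ∇ − (E_{-3} ∘ ∇)) f = -42x^6 + 882x^5 - 7770x^4 + 41790x^3 - (257295/2)x^2 + (408849/2)x - 261121/2


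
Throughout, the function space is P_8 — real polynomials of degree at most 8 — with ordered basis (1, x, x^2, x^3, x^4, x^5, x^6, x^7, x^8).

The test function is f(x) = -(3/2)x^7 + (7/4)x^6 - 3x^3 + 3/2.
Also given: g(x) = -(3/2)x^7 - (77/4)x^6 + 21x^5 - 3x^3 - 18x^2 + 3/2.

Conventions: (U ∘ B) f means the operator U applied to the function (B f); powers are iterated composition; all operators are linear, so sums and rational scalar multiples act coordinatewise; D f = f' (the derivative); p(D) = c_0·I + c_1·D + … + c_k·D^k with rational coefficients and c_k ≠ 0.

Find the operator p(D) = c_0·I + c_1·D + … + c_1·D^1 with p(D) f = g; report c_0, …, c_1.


D^0 f = -(3/2)x^7 + (7/4)x^6 - 3x^3 + 3/2
D^1 f = -(21/2)x^6 + (21/2)x^5 - 9x^2
matching coefficients of g against c_0 f + c_1 Df + … from the top degree down determines the c_i
solution: c_0 = 1, c_1 = 2

c_0 = 1, c_1 = 2


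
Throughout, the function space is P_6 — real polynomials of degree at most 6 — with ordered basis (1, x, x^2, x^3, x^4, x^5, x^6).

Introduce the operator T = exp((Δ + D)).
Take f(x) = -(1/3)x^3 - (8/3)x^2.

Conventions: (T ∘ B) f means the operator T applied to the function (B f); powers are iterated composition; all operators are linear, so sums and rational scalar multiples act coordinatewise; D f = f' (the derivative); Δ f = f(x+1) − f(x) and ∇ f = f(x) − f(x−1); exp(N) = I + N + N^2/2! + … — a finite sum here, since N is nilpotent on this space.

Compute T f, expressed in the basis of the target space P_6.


order-1 term: -2x^2 - (35/3)x - 3
order-2 term: -4x - 38/3
order-3 term: -8/3
the series for exp((Δ + D)) f terminates at order 3
exp((Δ + D)) f = -(1/3)x^3 - (14/3)x^2 - (47/3)x - 55/3

the result is g(x) = -(1/3)x^3 - (14/3)x^2 - (47/3)x - 55/3


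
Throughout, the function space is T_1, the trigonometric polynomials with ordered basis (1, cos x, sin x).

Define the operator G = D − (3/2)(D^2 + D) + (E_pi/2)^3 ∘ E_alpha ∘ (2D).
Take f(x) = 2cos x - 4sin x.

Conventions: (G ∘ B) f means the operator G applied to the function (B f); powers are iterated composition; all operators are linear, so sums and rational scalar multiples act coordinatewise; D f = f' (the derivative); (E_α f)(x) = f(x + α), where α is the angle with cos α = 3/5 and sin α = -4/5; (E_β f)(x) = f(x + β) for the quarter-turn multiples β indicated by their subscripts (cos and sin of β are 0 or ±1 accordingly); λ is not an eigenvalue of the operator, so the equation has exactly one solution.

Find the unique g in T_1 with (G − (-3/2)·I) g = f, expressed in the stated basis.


write g with unknown coordinates in the stated basis and equate coefficients in (G − (-3/2)·I) g = f
solving from the highest basis element down gives g = -(20/21)sin x
check: G g = 2cos x - (18/7)sin x
so G g − (-3/2)·g = 2cos x - 4sin x = f ✓

the image equals g(x) = -(20/21)sin x


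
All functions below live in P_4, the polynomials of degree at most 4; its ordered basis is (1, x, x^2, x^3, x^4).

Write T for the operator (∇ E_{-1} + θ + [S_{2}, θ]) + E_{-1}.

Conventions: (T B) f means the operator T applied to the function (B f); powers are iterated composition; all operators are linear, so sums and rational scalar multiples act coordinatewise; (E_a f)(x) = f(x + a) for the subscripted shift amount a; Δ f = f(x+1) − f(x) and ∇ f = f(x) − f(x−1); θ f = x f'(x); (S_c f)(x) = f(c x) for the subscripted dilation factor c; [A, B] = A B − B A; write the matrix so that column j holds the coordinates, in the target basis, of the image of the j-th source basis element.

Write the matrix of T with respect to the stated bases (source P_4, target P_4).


image of 1: 1
image of x: 2x
image of x^2: 3x^2 - 2
image of x^3: 4x^3 - 6x + 6
image of x^4: 5x^4 - 12x^2 + 24x - 14
each image's coordinates form column j of the matrix

the matrix is [[1, 0, -2, 6, -14]; [0, 2, 0, -6, 24]; [0, 0, 3, 0, -12]; [0, 0, 0, 4, 0]; [0, 0, 0, 0, 5]] (rows listed top to bottom)


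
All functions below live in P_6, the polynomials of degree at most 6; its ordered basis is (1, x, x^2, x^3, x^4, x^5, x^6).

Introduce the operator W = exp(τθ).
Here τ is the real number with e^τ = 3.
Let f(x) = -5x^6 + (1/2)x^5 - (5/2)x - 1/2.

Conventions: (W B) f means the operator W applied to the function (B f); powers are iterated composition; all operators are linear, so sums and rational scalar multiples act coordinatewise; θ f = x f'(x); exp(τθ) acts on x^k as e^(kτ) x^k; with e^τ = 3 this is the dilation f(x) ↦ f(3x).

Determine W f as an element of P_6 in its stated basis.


g(x) = -3645x^6 + (243/2)x^5 - (15/2)x - 1/2

exp(τθ) x^k = e^(kτ) x^k; with e^τ = 3 this sends x^k to 3^k x^k
x ↦ 3 x
x^5 ↦ 243 x^5
x^6 ↦ 729 x^6
applying this coordinatewise to f: exp(τθ) f = -3645x^6 + (243/2)x^5 - (15/2)x - 1/2


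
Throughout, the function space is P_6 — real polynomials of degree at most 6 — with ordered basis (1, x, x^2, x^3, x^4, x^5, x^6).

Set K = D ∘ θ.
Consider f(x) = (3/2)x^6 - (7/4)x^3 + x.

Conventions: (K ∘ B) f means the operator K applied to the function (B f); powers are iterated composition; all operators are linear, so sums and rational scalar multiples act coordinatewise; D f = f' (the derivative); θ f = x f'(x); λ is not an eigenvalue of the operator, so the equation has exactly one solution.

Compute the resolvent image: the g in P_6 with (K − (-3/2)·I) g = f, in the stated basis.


write g with unknown coordinates in the stated basis and equate coefficients in (K − (-3/2)·I) g = f
solving from the highest basis element down gives g = x^6 - 24x^5 + 400x^4 - (25607/6)x^3 + 25607x^2 - (204854/3)x + 409708/9
check: K g = 36x^5 - 600x^4 + 6400x^3 - (76821/2)x^2 + 102428x - 204854/3
so K g − (-3/2)·g = (3/2)x^6 - (7/4)x^3 + x = f ✓

the result is g(x) = x^6 - 24x^5 + 400x^4 - (25607/6)x^3 + 25607x^2 - (204854/3)x + 409708/9


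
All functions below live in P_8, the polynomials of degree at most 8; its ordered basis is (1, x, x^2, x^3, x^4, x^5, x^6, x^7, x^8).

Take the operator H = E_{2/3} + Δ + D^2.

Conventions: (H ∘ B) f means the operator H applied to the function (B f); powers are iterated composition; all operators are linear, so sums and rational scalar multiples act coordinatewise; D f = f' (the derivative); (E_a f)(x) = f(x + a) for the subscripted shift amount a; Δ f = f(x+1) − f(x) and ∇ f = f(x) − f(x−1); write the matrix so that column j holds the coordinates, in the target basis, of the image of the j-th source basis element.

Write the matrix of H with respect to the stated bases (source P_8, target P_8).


the matrix is [[1, 5/3, 31/9, 35/27, 97/81, 275/243, 793/729, 2315/2187, 6817/6561]; [0, 1, 10/3, 31/3, 140/27, 485/81, 550/81, 5551/729, 18520/2187]; [0, 0, 1, 5, 62/3, 350/27, 485/27, 1925/81, 22204/729]; [0, 0, 0, 1, 20/3, 310/9, 700/27, 3395/81, 15400/243]; [0, 0, 0, 0, 1, 25/3, 155/3, 1225/27, 6790/81]; [0, 0, 0, 0, 0, 1, 10, 217/3, 1960/27]; [0, 0, 0, 0, 0, 0, 1, 35/3, 868/9]; [0, 0, 0, 0, 0, 0, 0, 1, 40/3]; [0, 0, 0, 0, 0, 0, 0, 0, 1]] (rows listed top to bottom)

image of 1: 1
image of x: x + 5/3
image of x^2: x^2 + (10/3)x + 31/9
image of x^3: x^3 + 5x^2 + (31/3)x + 35/27
image of x^4: x^4 + (20/3)x^3 + (62/3)x^2 + (140/27)x + 97/81
image of x^5: x^5 + (25/3)x^4 + (310/9)x^3 + (350/27)x^2 + (485/81)x + 275/243
image of x^6: x^6 + 10x^5 + (155/3)x^4 + (700/27)x^3 + (485/27)x^2 + (550/81)x + 793/729
image of x^7: x^7 + (35/3)x^6 + (217/3)x^5 + (1225/27)x^4 + (3395/81)x^3 + (1925/81)x^2 + (5551/729)x + 2315/2187
image of x^8: x^8 + (40/3)x^7 + (868/9)x^6 + (1960/27)x^5 + (6790/81)x^4 + (15400/243)x^3 + (22204/729)x^2 + (18520/2187)x + 6817/6561
each image's coordinates form column j of the matrix


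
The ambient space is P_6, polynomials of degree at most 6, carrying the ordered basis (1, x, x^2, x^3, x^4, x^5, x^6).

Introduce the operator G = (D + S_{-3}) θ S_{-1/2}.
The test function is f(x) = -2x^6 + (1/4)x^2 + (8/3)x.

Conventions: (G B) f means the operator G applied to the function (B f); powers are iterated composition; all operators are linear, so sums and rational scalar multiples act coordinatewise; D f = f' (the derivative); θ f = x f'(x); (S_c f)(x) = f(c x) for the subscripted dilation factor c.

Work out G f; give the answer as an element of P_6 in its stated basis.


S_{-1/2} f = -(1/32)x^6 + (1/16)x^2 - (4/3)x
θ S_{-1/2} f = -(3/16)x^6 + (1/8)x^2 - (4/3)x
D (θ S_{-1/2}) f = -(9/8)x^5 + (1/4)x - 4/3
S_{-3} (θ S_{-1/2}) f = -(2187/16)x^6 + (9/8)x^2 + 4x
(D + S_{-3}) (θ S_{-1/2}) f = -(2187/16)x^6 - (9/8)x^5 + (9/8)x^2 + (17/4)x - 4/3

the image equals g(x) = -(2187/16)x^6 - (9/8)x^5 + (9/8)x^2 + (17/4)x - 4/3


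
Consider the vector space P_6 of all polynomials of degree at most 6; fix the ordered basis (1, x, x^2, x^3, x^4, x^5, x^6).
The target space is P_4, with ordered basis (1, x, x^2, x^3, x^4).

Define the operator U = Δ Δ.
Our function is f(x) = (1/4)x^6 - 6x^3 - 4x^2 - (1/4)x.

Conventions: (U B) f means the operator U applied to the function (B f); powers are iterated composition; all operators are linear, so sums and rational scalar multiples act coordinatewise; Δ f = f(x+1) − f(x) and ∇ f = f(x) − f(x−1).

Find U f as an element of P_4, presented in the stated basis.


Δ f = (3/2)x^5 + (15/4)x^4 + 5x^3 - (57/4)x^2 - (49/2)x - 10
Δ Δ f = (15/2)x^4 + 30x^3 + (105/2)x^2 + 9x - 57/2

g(x) = (15/2)x^4 + 30x^3 + (105/2)x^2 + 9x - 57/2


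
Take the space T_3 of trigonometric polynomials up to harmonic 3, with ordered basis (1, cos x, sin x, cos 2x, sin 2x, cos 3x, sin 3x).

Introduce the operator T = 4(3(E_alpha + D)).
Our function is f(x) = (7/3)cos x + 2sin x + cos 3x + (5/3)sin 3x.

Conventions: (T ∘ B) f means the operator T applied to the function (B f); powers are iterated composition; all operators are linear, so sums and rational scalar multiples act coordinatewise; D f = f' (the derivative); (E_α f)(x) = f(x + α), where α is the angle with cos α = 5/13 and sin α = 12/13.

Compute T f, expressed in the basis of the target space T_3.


E_alpha f = (107/39)cos x - (18/13)sin x - (3415/2197)cos 3x - (7691/6591)sin 3x
D f = 2cos x - (7/3)sin x + 5cos 3x - 3sin 3x
(E_alpha + D) f = (185/39)cos x - (145/39)sin x + (7570/2197)cos 3x - (27464/6591)sin 3x
(3(E_alpha + D)) f = (185/13)cos x - (145/13)sin x + (22710/2197)cos 3x - (27464/2197)sin 3x
(4(3(E_alpha + D))) f = (740/13)cos x - (580/13)sin x + (90840/2197)cos 3x - (109856/2197)sin 3x

g(x) = (740/13)cos x - (580/13)sin x + (90840/2197)cos 3x - (109856/2197)sin 3x


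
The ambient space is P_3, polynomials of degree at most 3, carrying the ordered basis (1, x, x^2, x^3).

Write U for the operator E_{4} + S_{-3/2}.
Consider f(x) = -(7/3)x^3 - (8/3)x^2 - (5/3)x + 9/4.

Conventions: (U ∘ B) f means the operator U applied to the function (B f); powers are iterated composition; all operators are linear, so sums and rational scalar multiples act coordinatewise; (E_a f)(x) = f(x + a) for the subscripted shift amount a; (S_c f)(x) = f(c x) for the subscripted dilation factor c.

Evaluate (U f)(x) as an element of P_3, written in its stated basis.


E_{4} f = -(7/3)x^3 - (92/3)x^2 - 135x - 2357/12
S_{-3/2} f = (63/8)x^3 - 6x^2 + (5/2)x + 9/4
(E_{4} + S_{-3/2}) f = (133/24)x^3 - (110/3)x^2 - (265/2)x - 1165/6

the image equals g(x) = (133/24)x^3 - (110/3)x^2 - (265/2)x - 1165/6


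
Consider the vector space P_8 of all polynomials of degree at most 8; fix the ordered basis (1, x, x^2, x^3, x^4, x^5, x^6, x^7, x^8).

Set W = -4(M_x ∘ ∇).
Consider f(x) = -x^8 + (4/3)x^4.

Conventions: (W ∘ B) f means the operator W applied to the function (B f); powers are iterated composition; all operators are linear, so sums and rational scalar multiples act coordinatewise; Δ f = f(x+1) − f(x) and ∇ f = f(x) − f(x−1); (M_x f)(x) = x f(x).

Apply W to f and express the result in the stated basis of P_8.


∇ f = -8x^7 + 28x^6 - 56x^5 + 70x^4 - (152/3)x^3 + 20x^2 - (8/3)x - 1/3
M_x ∇ f = -8x^8 + 28x^7 - 56x^6 + 70x^5 - (152/3)x^4 + 20x^3 - (8/3)x^2 - (1/3)x
(-4(M_x ∘ ∇)) f = 32x^8 - 112x^7 + 224x^6 - 280x^5 + (608/3)x^4 - 80x^3 + (32/3)x^2 + (4/3)x

the result is g(x) = 32x^8 - 112x^7 + 224x^6 - 280x^5 + (608/3)x^4 - 80x^3 + (32/3)x^2 + (4/3)x


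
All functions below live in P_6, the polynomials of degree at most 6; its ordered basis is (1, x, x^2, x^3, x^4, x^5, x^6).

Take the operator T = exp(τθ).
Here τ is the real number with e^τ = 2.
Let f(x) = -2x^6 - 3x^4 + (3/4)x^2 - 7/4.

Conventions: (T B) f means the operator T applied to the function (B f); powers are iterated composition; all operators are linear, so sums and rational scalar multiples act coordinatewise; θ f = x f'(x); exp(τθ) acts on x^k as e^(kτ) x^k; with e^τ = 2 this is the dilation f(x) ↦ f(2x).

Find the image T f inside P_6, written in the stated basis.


exp(τθ) x^k = e^(kτ) x^k; with e^τ = 2 this sends x^k to 2^k x^k
x^2 ↦ 4 x^2
x^4 ↦ 16 x^4
x^6 ↦ 64 x^6
applying this coordinatewise to f: exp(τθ) f = -128x^6 - 48x^4 + 3x^2 - 7/4

g(x) = -128x^6 - 48x^4 + 3x^2 - 7/4


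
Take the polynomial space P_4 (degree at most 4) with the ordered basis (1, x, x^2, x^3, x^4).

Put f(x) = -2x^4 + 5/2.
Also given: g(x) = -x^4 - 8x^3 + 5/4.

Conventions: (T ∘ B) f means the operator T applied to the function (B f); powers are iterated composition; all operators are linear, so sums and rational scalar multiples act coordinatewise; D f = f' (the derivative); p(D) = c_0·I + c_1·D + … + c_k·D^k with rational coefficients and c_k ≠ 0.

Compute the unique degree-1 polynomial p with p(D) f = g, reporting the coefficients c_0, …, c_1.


D^0 f = -2x^4 + 5/2
D^1 f = -8x^3
matching coefficients of g against c_0 f + c_1 Df + … from the top degree down determines the c_i
solution: c_0 = 1/2, c_1 = 1

p(D) = (1/2)·I + D, i.e. c_0 = 1/2, c_1 = 1
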